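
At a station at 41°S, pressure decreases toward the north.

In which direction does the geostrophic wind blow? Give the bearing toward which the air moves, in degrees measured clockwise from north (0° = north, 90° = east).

270°

The pressure-gradient force points toward the north (bearing 000°).
Geostrophic balance: in the Southern Hemisphere the Coriolis force deflects motion to the left, so the geostrophic wind blows 90° to the left of the pressure-gradient force (low pressure on the right).
Rotating 000° by 90° counterclockwise gives 270° — the wind blows toward the west.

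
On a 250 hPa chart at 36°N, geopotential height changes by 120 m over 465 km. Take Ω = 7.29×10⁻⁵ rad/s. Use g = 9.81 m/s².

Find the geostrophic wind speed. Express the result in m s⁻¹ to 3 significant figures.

29.5 m s⁻¹

Coriolis parameter at 36°N:
f = 2Ω sin φ = 2 × 7.29×10⁻⁵ × sin 36° = 8.57×10⁻⁵ s⁻¹
Height gradient: |∂Z/∂n| = 120 m / 465000 m = 2.58×10⁻⁴
On a pressure surface, geostrophic balance gives V_g = (g/f)|∂Z/∂n|:
V_g = 9.81 × 2.58×10⁻⁴ / 8.57×10⁻⁵ = 29.5 m/s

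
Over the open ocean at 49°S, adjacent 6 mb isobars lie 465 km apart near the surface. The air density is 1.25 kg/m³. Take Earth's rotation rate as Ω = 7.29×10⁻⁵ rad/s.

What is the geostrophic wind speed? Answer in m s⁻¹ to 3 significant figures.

9.38 m s⁻¹

Coriolis parameter at 49°S:
f = 2Ω sin φ = 2 × 7.29×10⁻⁵ × sin 49° = 1.10×10⁻⁴ s⁻¹
Pressure gradient: |∂P/∂n| = 600 Pa / 465000 m = 1.29×10⁻³ Pa/m
Geostrophic balance (pressure-gradient force = Coriolis force):
V_g = (1/(fρ)) |∂P/∂n| = 1.29×10⁻³ / (1.10×10⁻⁴ × 1.25) = 9.38 m/s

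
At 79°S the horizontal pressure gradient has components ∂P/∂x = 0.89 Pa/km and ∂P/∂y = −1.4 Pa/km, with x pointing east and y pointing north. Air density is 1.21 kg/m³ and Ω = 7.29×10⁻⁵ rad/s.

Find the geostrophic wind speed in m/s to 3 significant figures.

9.58 m/s

Coriolis parameter at 79°S:
f = 2Ω sin φ = 2 × 7.29×10⁻⁵ × sin 79° = 1.43×10⁻⁴ s⁻¹
In the Southern Hemisphere f is negative: f = −1.43×10⁻⁴ s⁻¹.
Component geostrophic relations (x east, y north):
u_g = −(1/(fρ)) ∂P/∂y,  v_g = (1/(fρ)) ∂P/∂x
u_g = −(−1.4×10⁻³)/(−1.43×10⁻⁴ × 1.21) = −8.08 m/s;  v_g = (0.89×10⁻³)/(−1.43×10⁻⁴ × 1.21) = −5.14 m/s
|V_g| = √(u_g² + v_g²) = 9.58 m/s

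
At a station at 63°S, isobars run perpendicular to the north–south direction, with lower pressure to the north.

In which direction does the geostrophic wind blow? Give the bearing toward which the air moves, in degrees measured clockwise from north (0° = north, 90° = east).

The pressure-gradient force points toward the north (bearing 000°).
Geostrophic balance: in the Southern Hemisphere the Coriolis force deflects motion to the left, so the geostrophic wind blows 90° to the left of the pressure-gradient force (low pressure on the right).
Rotating 000° by 90° counterclockwise gives 270° — the wind blows toward the west.

270°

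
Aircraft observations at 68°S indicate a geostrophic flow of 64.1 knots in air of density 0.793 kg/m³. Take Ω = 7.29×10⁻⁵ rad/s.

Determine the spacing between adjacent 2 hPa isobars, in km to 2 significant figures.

Coriolis parameter at 68°S:
f = 2Ω sin φ = 2 × 7.29×10⁻⁵ × sin 68° = 1.35×10⁻⁴ s⁻¹
Wind speed in SI: 64.1 knots = 33.0 m/s
Geostrophic balance rearranged: |∂P/∂n| = f ρ V_g
|∂P/∂n| = 1.35×10⁻⁴ × 0.793 × 33.0 = 3.54×10⁻³ Pa/m
Isobar spacing: Δn = ΔP/|∂P/∂n| = 200 Pa / 3.54×10⁻³ Pa/m = 56577 m ≈ 57 km

57 km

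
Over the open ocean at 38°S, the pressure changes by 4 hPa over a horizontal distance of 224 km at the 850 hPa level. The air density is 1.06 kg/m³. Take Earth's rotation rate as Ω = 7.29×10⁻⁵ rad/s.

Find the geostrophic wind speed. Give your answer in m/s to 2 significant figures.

19 m/s

Coriolis parameter at 38°S:
f = 2Ω sin φ = 2 × 7.29×10⁻⁵ × sin 38° = 8.98×10⁻⁵ s⁻¹
Pressure gradient: |∂P/∂n| = 400 Pa / 224000 m = 1.79×10⁻³ Pa/m
Geostrophic balance (pressure-gradient force = Coriolis force):
V_g = (1/(fρ)) |∂P/∂n| = 1.79×10⁻³ / (8.98×10⁻⁵ × 1.06) = 18.8 m/s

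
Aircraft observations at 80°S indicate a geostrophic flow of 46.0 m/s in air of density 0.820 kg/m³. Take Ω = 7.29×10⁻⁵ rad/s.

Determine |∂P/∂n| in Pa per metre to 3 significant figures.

5.42×10⁻³ Pa/m

Coriolis parameter at 80°S:
f = 2Ω sin φ = 2 × 7.29×10⁻⁵ × sin 80° = 1.44×10⁻⁴ s⁻¹
Geostrophic balance rearranged: |∂P/∂n| = f ρ V_g
|∂P/∂n| = 1.44×10⁻⁴ × 0.820 × 46.0 = 5.42×10⁻³ Pa/m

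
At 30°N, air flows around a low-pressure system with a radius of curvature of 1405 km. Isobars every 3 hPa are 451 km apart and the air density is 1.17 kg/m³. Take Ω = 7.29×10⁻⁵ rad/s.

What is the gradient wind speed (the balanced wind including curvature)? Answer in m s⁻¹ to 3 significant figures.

7.28 m s⁻¹

Coriolis parameter at 30°N:
f = 2Ω sin φ = 2 × 7.29×10⁻⁵ × sin 30° = 7.29×10⁻⁵ s⁻¹
Pressure gradient: |∂P/∂n| = 300 Pa / 451000 m = 6.65×10⁻⁴ Pa/m
Geostrophic speed: V_g = |∂P/∂n|/(fρ) = 6.65×10⁻⁴/(7.29×10⁻⁵ × 1.17) = 7.80 m/s
Around a low, centrifugal force acts outward with Coriolis, so pressure-gradient force balances both:
(1/ρ)|∂P/∂n| = fV + V²/R  →  V² + fR·V − fR·V_g = 0
With fR = 7.29×10⁻⁵ × 1405×10³ m = 102 m/s:
V = [−fR + √((fR)² + 4 fR V_g)]/2 = [−102 + √(102² + 4×102×7.8)]/2 = 7.28 m/s
Subgeostrophic (V < V_g = 7.8 m/s), as expected around a low.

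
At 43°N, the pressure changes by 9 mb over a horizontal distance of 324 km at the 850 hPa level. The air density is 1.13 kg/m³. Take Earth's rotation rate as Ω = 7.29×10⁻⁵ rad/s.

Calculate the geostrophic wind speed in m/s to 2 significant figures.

Coriolis parameter at 43°N:
f = 2Ω sin φ = 2 × 7.29×10⁻⁵ × sin 43° = 9.94×10⁻⁵ s⁻¹
Pressure gradient: |∂P/∂n| = 900 Pa / 324000 m = 2.78×10⁻³ Pa/m
Geostrophic balance (pressure-gradient force = Coriolis force):
V_g = (1/(fρ)) |∂P/∂n| = 2.78×10⁻³ / (9.94×10⁻⁵ × 1.13) = 24.7 m/s

25 m/s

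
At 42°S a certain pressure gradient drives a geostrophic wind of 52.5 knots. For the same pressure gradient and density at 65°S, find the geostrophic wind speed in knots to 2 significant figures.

39 knots

With the same pressure gradient and density, V_g ∝ 1/f ∝ 1/sin φ.
V₂ = V₁ · sin φ₁ / sin φ₂ = 52.5 × sin 42° / sin 65°
V₂ = 52.5 × 0.6691/0.9063 = 39 knots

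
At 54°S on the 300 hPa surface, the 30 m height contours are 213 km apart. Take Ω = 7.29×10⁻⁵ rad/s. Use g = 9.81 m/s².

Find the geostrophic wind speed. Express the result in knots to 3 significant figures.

Coriolis parameter at 54°S:
f = 2Ω sin φ = 2 × 7.29×10⁻⁵ × sin 54° = 1.18×10⁻⁴ s⁻¹
Height gradient: |∂Z/∂n| = 30 m / 213000 m = 1.41×10⁻⁴
On a pressure surface, geostrophic balance gives V_g = (g/f)|∂Z/∂n|:
V_g = 9.81 × 1.41×10⁻⁴ / 1.18×10⁻⁴ = 11.7 m/s
Converting: 11.7 m/s × 1.944 = 22.8 knots

22.8 knots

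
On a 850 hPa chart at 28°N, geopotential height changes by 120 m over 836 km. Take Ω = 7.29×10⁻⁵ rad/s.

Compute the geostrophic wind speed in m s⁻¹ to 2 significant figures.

Coriolis parameter at 28°N:
f = 2Ω sin φ = 2 × 7.29×10⁻⁵ × sin 28° = 6.84×10⁻⁵ s⁻¹
Height gradient: |∂Z/∂n| = 120 m / 836000 m = 1.44×10⁻⁴
On a pressure surface, geostrophic balance gives V_g = (g/f)|∂Z/∂n|:
V_g = 9.81 × 1.44×10⁻⁴ / 6.84×10⁻⁵ = 20.6 m/s

21 m s⁻¹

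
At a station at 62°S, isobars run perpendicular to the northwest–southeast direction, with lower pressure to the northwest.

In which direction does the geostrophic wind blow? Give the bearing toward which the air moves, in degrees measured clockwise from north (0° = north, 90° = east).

The pressure-gradient force points toward the northwest (bearing 315°).
Geostrophic balance: in the Southern Hemisphere the Coriolis force deflects motion to the left, so the geostrophic wind blows 90° to the left of the pressure-gradient force (low pressure on the right).
Rotating 315° by 90° counterclockwise gives 225° — the wind blows toward the southwest.

225°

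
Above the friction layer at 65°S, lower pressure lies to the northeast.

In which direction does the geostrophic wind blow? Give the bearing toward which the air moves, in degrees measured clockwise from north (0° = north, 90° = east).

The pressure-gradient force points toward the northeast (bearing 045°).
Geostrophic balance: in the Southern Hemisphere the Coriolis force deflects motion to the left, so the geostrophic wind blows 90° to the left of the pressure-gradient force (low pressure on the right).
Rotating 045° by 90° counterclockwise gives 315° — the wind blows toward the northwest.

315°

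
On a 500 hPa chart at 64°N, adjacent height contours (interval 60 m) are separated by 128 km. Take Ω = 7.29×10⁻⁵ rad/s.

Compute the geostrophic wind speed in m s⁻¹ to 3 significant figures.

Coriolis parameter at 64°N:
f = 2Ω sin φ = 2 × 7.29×10⁻⁵ × sin 64° = 1.31×10⁻⁴ s⁻¹
Height gradient: |∂Z/∂n| = 60 m / 128000 m = 4.69×10⁻⁴
On a pressure surface, geostrophic balance gives V_g = (g/f)|∂Z/∂n|:
V_g = 9.81 × 4.69×10⁻⁴ / 1.31×10⁻⁴ = 35.1 m/s

35.1 m s⁻¹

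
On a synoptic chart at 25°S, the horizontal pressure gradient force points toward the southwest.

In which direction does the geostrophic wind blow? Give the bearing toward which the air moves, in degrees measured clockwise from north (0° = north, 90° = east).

135°

The pressure-gradient force points toward the southwest (bearing 225°).
Geostrophic balance: in the Southern Hemisphere the Coriolis force deflects motion to the left, so the geostrophic wind blows 90° to the left of the pressure-gradient force (low pressure on the right).
Rotating 225° by 90° counterclockwise gives 135° — the wind blows toward the southeast.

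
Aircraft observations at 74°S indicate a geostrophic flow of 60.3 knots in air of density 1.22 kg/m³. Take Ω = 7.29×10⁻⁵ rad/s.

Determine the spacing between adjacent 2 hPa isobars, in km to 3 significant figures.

37.7 km

Coriolis parameter at 74°S:
f = 2Ω sin φ = 2 × 7.29×10⁻⁵ × sin 74° = 1.40×10⁻⁴ s⁻¹
Wind speed in SI: 60.3 knots = 31.0 m/s
Geostrophic balance rearranged: |∂P/∂n| = f ρ V_g
|∂P/∂n| = 1.40×10⁻⁴ × 1.22 × 31.0 = 5.30×10⁻³ Pa/m
Isobar spacing: Δn = ΔP/|∂P/∂n| = 200 Pa / 5.30×10⁻³ Pa/m = 37706 m ≈ 37.7 km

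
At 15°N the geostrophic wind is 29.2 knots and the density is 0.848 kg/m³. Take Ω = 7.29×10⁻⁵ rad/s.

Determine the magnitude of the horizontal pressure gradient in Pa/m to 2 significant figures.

Coriolis parameter at 15°N:
f = 2Ω sin φ = 2 × 7.29×10⁻⁵ × sin 15° = 3.77×10⁻⁵ s⁻¹
Wind speed in SI: 29.2 knots = 15.0 m/s
Geostrophic balance rearranged: |∂P/∂n| = f ρ V_g
|∂P/∂n| = 3.77×10⁻⁵ × 0.848 × 15.0 = 4.81×10⁻⁴ Pa/m

4.8×10⁻⁴ Pa/m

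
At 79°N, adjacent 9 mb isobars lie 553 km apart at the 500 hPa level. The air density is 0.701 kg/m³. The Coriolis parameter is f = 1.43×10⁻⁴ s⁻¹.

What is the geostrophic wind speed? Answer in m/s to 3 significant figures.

16.2 m/s

Pressure gradient: |∂P/∂n| = 900 Pa / 553000 m = 1.63×10⁻³ Pa/m
Geostrophic balance (pressure-gradient force = Coriolis force):
V_g = (1/(fρ)) |∂P/∂n| = 1.63×10⁻³ / (1.43×10⁻⁴ × 0.701) = 16.2 m/s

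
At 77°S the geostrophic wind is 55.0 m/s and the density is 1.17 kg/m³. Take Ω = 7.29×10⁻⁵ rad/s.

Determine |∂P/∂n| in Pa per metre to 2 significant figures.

Coriolis parameter at 77°S:
f = 2Ω sin φ = 2 × 7.29×10⁻⁵ × sin 77° = 1.42×10⁻⁴ s⁻¹
Geostrophic balance rearranged: |∂P/∂n| = f ρ V_g
|∂P/∂n| = 1.42×10⁻⁴ × 1.17 × 55.0 = 9.14×10⁻³ Pa/m

9.1×10⁻³ Pa/m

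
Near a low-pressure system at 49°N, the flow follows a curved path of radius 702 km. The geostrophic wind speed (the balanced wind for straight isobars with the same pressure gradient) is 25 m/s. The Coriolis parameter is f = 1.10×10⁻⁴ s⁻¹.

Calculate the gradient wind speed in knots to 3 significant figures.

38.6 knots

Around a low, centrifugal force acts outward with Coriolis, so pressure-gradient force balances both:
(1/ρ)|∂P/∂n| = fV + V²/R  →  V² + fR·V − fR·V_g = 0
With fR = 1.10×10⁻⁴ × 702×10³ m = 77.2 m/s:
V = [−fR + √((fR)² + 4 fR V_g)]/2 = [−77.2 + √(77.2² + 4×77.2×25)]/2 = 19.9 m/s
Subgeostrophic (V < V_g = 25 m/s), as expected around a low.
Converting: 19.9 m/s × 1.944 = 38.6 knots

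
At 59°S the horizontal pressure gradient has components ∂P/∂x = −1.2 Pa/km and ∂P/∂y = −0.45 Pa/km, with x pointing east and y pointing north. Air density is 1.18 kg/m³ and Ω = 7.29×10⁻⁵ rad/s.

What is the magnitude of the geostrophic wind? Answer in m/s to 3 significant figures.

8.69 m/s

Coriolis parameter at 59°S:
f = 2Ω sin φ = 2 × 7.29×10⁻⁵ × sin 59° = 1.25×10⁻⁴ s⁻¹
In the Southern Hemisphere f is negative: f = −1.25×10⁻⁴ s⁻¹.
Component geostrophic relations (x east, y north):
u_g = −(1/(fρ)) ∂P/∂y,  v_g = (1/(fρ)) ∂P/∂x
u_g = −(−0.45×10⁻³)/(−1.25×10⁻⁴ × 1.18) = −3.05 m/s;  v_g = (−1.2×10⁻³)/(−1.25×10⁻⁴ × 1.18) = 8.14 m/s
|V_g| = √(u_g² + v_g²) = 8.69 m/s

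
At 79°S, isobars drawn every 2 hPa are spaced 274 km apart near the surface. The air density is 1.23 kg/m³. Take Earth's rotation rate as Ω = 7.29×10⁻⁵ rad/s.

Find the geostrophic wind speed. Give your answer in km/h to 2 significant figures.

15 km/h

Coriolis parameter at 79°S:
f = 2Ω sin φ = 2 × 7.29×10⁻⁵ × sin 79° = 1.43×10⁻⁴ s⁻¹
Pressure gradient: |∂P/∂n| = 200 Pa / 274000 m = 7.30×10⁻⁴ Pa/m
Geostrophic balance (pressure-gradient force = Coriolis force):
V_g = (1/(fρ)) |∂P/∂n| = 7.30×10⁻⁴ / (1.43×10⁻⁴ × 1.23) = 4.15 m/s
Converting: 4.15 m/s × 3.6 = 15 km/h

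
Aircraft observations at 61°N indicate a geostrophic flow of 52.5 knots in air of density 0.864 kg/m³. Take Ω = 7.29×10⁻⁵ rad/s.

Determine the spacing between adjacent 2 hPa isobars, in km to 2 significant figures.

67 km

Coriolis parameter at 61°N:
f = 2Ω sin φ = 2 × 7.29×10⁻⁵ × sin 61° = 1.28×10⁻⁴ s⁻¹
Wind speed in SI: 52.5 knots = 27.0 m/s
Geostrophic balance rearranged: |∂P/∂n| = f ρ V_g
|∂P/∂n| = 1.28×10⁻⁴ × 0.864 × 27.0 = 2.98×10⁻³ Pa/m
Isobar spacing: Δn = ΔP/|∂P/∂n| = 200 Pa / 2.98×10⁻³ Pa/m = 67211 m ≈ 67 km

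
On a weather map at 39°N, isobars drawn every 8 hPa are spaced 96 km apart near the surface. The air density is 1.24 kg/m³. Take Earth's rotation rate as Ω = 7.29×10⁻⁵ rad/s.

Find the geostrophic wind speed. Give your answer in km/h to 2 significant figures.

Coriolis parameter at 39°N:
f = 2Ω sin φ = 2 × 7.29×10⁻⁵ × sin 39° = 9.18×10⁻⁵ s⁻¹
Pressure gradient: |∂P/∂n| = 800 Pa / 96000 m = 8.33×10⁻³ Pa/m
Geostrophic balance (pressure-gradient force = Coriolis force):
V_g = (1/(fρ)) |∂P/∂n| = 8.33×10⁻³ / (9.18×10⁻⁵ × 1.24) = 73.2 m/s
Converting: 73.2 m/s × 3.6 = 260 km/h

260 km/h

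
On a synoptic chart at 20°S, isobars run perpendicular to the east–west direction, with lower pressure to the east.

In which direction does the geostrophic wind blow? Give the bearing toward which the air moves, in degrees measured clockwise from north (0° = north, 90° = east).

The pressure-gradient force points toward the east (bearing 090°).
Geostrophic balance: in the Southern Hemisphere the Coriolis force deflects motion to the left, so the geostrophic wind blows 90° to the left of the pressure-gradient force (low pressure on the right).
Rotating 090° by 90° counterclockwise gives 000° — the wind blows toward the north.

000°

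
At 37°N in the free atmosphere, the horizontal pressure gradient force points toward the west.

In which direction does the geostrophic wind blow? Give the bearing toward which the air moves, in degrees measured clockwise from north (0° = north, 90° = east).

The pressure-gradient force points toward the west (bearing 270°).
Geostrophic balance: in the Northern Hemisphere the Coriolis force deflects motion to the right, so the geostrophic wind blows 90° to the right of the pressure-gradient force (low pressure on the left).
Rotating 270° by 90° clockwise gives 000° — the wind blows toward the north.

000°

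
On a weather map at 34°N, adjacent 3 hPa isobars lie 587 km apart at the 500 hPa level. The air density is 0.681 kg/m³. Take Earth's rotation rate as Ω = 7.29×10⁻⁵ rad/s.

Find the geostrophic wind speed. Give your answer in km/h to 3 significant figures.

33.1 km/h

Coriolis parameter at 34°N:
f = 2Ω sin φ = 2 × 7.29×10⁻⁵ × sin 34° = 8.15×10⁻⁵ s⁻¹
Pressure gradient: |∂P/∂n| = 300 Pa / 587000 m = 5.11×10⁻⁴ Pa/m
Geostrophic balance (pressure-gradient force = Coriolis force):
V_g = (1/(fρ)) |∂P/∂n| = 5.11×10⁻⁴ / (8.15×10⁻⁵ × 0.681) = 9.20 m/s
Converting: 9.20 m/s × 3.6 = 33.1 km/h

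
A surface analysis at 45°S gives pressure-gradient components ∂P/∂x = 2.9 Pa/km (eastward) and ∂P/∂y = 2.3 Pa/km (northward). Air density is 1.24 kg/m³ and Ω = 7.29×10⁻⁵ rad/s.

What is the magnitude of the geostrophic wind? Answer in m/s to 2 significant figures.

29 m/s

Coriolis parameter at 45°S:
f = 2Ω sin φ = 2 × 7.29×10⁻⁵ × sin 45° = 1.03×10⁻⁴ s⁻¹
In the Southern Hemisphere f is negative: f = −1.03×10⁻⁴ s⁻¹.
Component geostrophic relations (x east, y north):
u_g = −(1/(fρ)) ∂P/∂y,  v_g = (1/(fρ)) ∂P/∂x
u_g = −(2.3×10⁻³)/(−1.03×10⁻⁴ × 1.24) = 18.0 m/s;  v_g = (2.9×10⁻³)/(−1.03×10⁻⁴ × 1.24) = −22.7 m/s
|V_g| = √(u_g² + v_g²) = 29.0 m/s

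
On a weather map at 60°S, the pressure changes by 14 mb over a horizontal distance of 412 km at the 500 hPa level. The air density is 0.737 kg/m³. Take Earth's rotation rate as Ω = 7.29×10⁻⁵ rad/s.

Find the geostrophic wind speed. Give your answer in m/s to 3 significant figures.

36.5 m/s

Coriolis parameter at 60°S:
f = 2Ω sin φ = 2 × 7.29×10⁻⁵ × sin 60° = 1.26×10⁻⁴ s⁻¹
Pressure gradient: |∂P/∂n| = 1400 Pa / 412000 m = 3.40×10⁻³ Pa/m
Geostrophic balance (pressure-gradient force = Coriolis force):
V_g = (1/(fρ)) |∂P/∂n| = 3.40×10⁻³ / (1.26×10⁻⁴ × 0.737) = 36.5 m/s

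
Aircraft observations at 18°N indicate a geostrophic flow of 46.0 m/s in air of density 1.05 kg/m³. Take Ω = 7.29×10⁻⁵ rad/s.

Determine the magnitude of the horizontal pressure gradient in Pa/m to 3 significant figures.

2.18×10⁻³ Pa/m

Coriolis parameter at 18°N:
f = 2Ω sin φ = 2 × 7.29×10⁻⁵ × sin 18° = 4.51×10⁻⁵ s⁻¹
Geostrophic balance rearranged: |∂P/∂n| = f ρ V_g
|∂P/∂n| = 4.51×10⁻⁵ × 1.05 × 46.0 = 2.18×10⁻³ Pa/m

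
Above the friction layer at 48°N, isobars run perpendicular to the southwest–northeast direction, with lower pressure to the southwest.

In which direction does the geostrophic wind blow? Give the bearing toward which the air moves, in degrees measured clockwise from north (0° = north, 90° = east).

315°

The pressure-gradient force points toward the southwest (bearing 225°).
Geostrophic balance: in the Northern Hemisphere the Coriolis force deflects motion to the right, so the geostrophic wind blows 90° to the right of the pressure-gradient force (low pressure on the left).
Rotating 225° by 90° clockwise gives 315° — the wind blows toward the northwest.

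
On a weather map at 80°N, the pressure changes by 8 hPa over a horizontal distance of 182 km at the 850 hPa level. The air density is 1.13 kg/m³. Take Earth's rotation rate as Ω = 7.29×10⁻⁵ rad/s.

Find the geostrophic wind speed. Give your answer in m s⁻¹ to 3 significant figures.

Coriolis parameter at 80°N:
f = 2Ω sin φ = 2 × 7.29×10⁻⁵ × sin 80° = 1.44×10⁻⁴ s⁻¹
Pressure gradient: |∂P/∂n| = 800 Pa / 182000 m = 4.40×10⁻³ Pa/m
Geostrophic balance (pressure-gradient force = Coriolis force):
V_g = (1/(fρ)) |∂P/∂n| = 4.40×10⁻³ / (1.44×10⁻⁴ × 1.13) = 27.1 m/s

27.1 m s⁻¹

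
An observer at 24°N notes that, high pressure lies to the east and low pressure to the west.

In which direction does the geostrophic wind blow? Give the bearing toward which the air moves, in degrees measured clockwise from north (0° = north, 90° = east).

The pressure-gradient force points toward the west (bearing 270°).
Geostrophic balance: in the Northern Hemisphere the Coriolis force deflects motion to the right, so the geostrophic wind blows 90° to the right of the pressure-gradient force (low pressure on the left).
Rotating 270° by 90° clockwise gives 000° — the wind blows toward the north.

000°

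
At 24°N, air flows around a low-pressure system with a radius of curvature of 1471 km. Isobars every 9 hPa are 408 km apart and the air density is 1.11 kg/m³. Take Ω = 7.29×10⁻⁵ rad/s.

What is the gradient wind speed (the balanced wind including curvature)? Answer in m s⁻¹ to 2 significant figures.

26 m s⁻¹

Coriolis parameter at 24°N:
f = 2Ω sin φ = 2 × 7.29×10⁻⁵ × sin 24° = 5.93×10⁻⁵ s⁻¹
Pressure gradient: |∂P/∂n| = 900 Pa / 408000 m = 2.21×10⁻³ Pa/m
Geostrophic speed: V_g = |∂P/∂n|/(fρ) = 2.21×10⁻³/(5.93×10⁻⁵ × 1.11) = 33.5 m/s
Around a low, centrifugal force acts outward with Coriolis, so pressure-gradient force balances both:
(1/ρ)|∂P/∂n| = fV + V²/R  →  V² + fR·V − fR·V_g = 0
With fR = 5.93×10⁻⁵ × 1471×10³ m = 87.2 m/s:
V = [−fR + √((fR)² + 4 fR V_g)]/2 = [−87.2 + √(87.2² + 4×87.2×33.5)]/2 = 25.9 m/s
Subgeostrophic (V < V_g = 33.5 m/s), as expected around a low.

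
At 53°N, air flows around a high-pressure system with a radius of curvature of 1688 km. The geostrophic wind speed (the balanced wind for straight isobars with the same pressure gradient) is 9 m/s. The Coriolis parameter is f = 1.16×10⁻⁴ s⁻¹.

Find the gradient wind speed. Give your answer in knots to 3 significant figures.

Around a high, pressure-gradient force acts outward with centrifugal, so Coriolis balances both:
fV = (1/ρ)|∂P/∂n| + V²/R  →  V² − fR·V + fR·V_g = 0
With fR = 1.16×10⁻⁴ × 1688×10³ m = 196 m/s:
V = [fR − √((fR)² − 4 fR V_g)]/2 = [196 − √(196² − 4×196×9)]/2 = 9.46 m/s
Supergeostrophic (V > V_g = 9 m/s), as expected around a high.
Converting: 9.46 m/s × 1.944 = 18.4 knots

18.4 knots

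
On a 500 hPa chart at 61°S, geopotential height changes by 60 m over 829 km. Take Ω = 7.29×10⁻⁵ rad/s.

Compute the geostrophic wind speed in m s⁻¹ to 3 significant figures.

5.57 m s⁻¹

Coriolis parameter at 61°S:
f = 2Ω sin φ = 2 × 7.29×10⁻⁵ × sin 61° = 1.28×10⁻⁴ s⁻¹
Height gradient: |∂Z/∂n| = 60 m / 829000 m = 7.24×10⁻⁵
On a pressure surface, geostrophic balance gives V_g = (g/f)|∂Z/∂n|:
V_g = 9.81 × 7.24×10⁻⁵ / 1.28×10⁻⁴ = 5.57 m/s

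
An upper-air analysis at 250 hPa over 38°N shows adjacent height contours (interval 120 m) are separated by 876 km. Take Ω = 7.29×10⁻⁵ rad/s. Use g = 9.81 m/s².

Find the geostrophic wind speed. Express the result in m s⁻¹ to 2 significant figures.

15 m s⁻¹

Coriolis parameter at 38°N:
f = 2Ω sin φ = 2 × 7.29×10⁻⁵ × sin 38° = 8.98×10⁻⁵ s⁻¹
Height gradient: |∂Z/∂n| = 120 m / 876000 m = 1.37×10⁻⁴
On a pressure surface, geostrophic balance gives V_g = (g/f)|∂Z/∂n|:
V_g = 9.81 × 1.37×10⁻⁴ / 8.98×10⁻⁵ = 15.0 m/s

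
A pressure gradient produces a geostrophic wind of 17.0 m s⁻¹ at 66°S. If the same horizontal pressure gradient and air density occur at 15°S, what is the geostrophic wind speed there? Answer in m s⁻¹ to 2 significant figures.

60 m s⁻¹

With the same pressure gradient and density, V_g ∝ 1/f ∝ 1/sin φ.
V₂ = V₁ · sin φ₁ / sin φ₂ = 17.0 × sin 66° / sin 15°
V₂ = 17.0 × 0.9135/0.2588 = 60 m s⁻¹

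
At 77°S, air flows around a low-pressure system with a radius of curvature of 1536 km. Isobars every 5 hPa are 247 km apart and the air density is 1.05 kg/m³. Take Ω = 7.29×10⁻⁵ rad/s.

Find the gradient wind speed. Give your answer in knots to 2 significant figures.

Coriolis parameter at 77°S:
f = 2Ω sin φ = 2 × 7.29×10⁻⁵ × sin 77° = 1.42×10⁻⁴ s⁻¹
Pressure gradient: |∂P/∂n| = 500 Pa / 247000 m = 2.02×10⁻³ Pa/m
Geostrophic speed: V_g = |∂P/∂n|/(fρ) = 2.02×10⁻³/(1.42×10⁻⁴ × 1.05) = 13.6 m/s
Around a low, centrifugal force acts outward with Coriolis, so pressure-gradient force balances both:
(1/ρ)|∂P/∂n| = fV + V²/R  →  V² + fR·V − fR·V_g = 0
With fR = 1.42×10⁻⁴ × 1536×10³ m = 218 m/s:
V = [−fR + √((fR)² + 4 fR V_g)]/2 = [−218 + √(218² + 4×218×13.6)]/2 = 12.8 m/s
Subgeostrophic (V < V_g = 13.6 m/s), as expected around a low.
Converting: 12.8 m/s × 1.944 = 25 knots

25 knots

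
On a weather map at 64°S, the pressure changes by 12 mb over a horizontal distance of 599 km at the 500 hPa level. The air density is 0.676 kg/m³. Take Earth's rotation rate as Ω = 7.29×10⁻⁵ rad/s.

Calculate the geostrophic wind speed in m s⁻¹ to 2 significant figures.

Coriolis parameter at 64°S:
f = 2Ω sin φ = 2 × 7.29×10⁻⁵ × sin 64° = 1.31×10⁻⁴ s⁻¹
Pressure gradient: |∂P/∂n| = 1200 Pa / 599000 m = 2.00×10⁻³ Pa/m
Geostrophic balance (pressure-gradient force = Coriolis force):
V_g = (1/(fρ)) |∂P/∂n| = 2.00×10⁻³ / (1.31×10⁻⁴ × 0.676) = 22.6 m/s

23 m s⁻¹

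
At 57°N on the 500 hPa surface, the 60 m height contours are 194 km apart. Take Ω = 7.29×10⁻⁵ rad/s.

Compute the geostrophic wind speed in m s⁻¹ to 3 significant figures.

24.8 m s⁻¹

Coriolis parameter at 57°N:
f = 2Ω sin φ = 2 × 7.29×10⁻⁵ × sin 57° = 1.22×10⁻⁴ s⁻¹
Height gradient: |∂Z/∂n| = 60 m / 194000 m = 3.09×10⁻⁴
On a pressure surface, geostrophic balance gives V_g = (g/f)|∂Z/∂n|:
V_g = 9.81 × 3.09×10⁻⁴ / 1.22×10⁻⁴ = 24.8 m/s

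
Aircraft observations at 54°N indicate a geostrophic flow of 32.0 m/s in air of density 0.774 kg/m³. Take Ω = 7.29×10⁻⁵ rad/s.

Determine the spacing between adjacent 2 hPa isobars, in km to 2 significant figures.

68 km

Coriolis parameter at 54°N:
f = 2Ω sin φ = 2 × 7.29×10⁻⁵ × sin 54° = 1.18×10⁻⁴ s⁻¹
Geostrophic balance rearranged: |∂P/∂n| = f ρ V_g
|∂P/∂n| = 1.18×10⁻⁴ × 0.774 × 32.0 = 2.92×10⁻³ Pa/m
Isobar spacing: Δn = ΔP/|∂P/∂n| = 200 Pa / 2.92×10⁻³ Pa/m = 68458 m ≈ 68 km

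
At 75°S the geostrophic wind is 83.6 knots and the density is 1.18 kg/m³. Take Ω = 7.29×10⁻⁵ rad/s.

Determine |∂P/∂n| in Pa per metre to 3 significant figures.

7.15×10⁻³ Pa/m

Coriolis parameter at 75°S:
f = 2Ω sin φ = 2 × 7.29×10⁻⁵ × sin 75° = 1.41×10⁻⁴ s⁻¹
Wind speed in SI: 83.6 knots = 43.0 m/s
Geostrophic balance rearranged: |∂P/∂n| = f ρ V_g
|∂P/∂n| = 1.41×10⁻⁴ × 1.18 × 43.0 = 7.15×10⁻³ Pa/m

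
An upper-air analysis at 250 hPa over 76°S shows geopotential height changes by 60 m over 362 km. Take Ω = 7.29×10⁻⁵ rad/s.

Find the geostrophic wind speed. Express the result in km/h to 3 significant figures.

Coriolis parameter at 76°S:
f = 2Ω sin φ = 2 × 7.29×10⁻⁵ × sin 76° = 1.41×10⁻⁴ s⁻¹
Height gradient: |∂Z/∂n| = 60 m / 362000 m = 1.66×10⁻⁴
On a pressure surface, geostrophic balance gives V_g = (g/f)|∂Z/∂n|:
V_g = 9.81 × 1.66×10⁻⁴ / 1.41×10⁻⁴ = 11.5 m/s
Converting: 11.5 m/s × 3.6 = 41.4 km/h

41.4 km/h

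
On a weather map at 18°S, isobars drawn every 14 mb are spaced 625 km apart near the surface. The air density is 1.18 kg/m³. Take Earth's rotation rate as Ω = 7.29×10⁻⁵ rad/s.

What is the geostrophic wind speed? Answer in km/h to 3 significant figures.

152 km/h

Coriolis parameter at 18°S:
f = 2Ω sin φ = 2 × 7.29×10⁻⁵ × sin 18° = 4.51×10⁻⁵ s⁻¹
Pressure gradient: |∂P/∂n| = 1400 Pa / 625000 m = 2.24×10⁻³ Pa/m
Geostrophic balance (pressure-gradient force = Coriolis force):
V_g = (1/(fρ)) |∂P/∂n| = 2.24×10⁻³ / (4.51×10⁻⁵ × 1.18) = 42.1 m/s
Converting: 42.1 m/s × 3.6 = 152 km/h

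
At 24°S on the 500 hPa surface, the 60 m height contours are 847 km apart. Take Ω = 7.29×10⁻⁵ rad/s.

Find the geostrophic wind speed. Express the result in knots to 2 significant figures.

23 knots

Coriolis parameter at 24°S:
f = 2Ω sin φ = 2 × 7.29×10⁻⁵ × sin 24° = 5.93×10⁻⁵ s⁻¹
Height gradient: |∂Z/∂n| = 60 m / 847000 m = 7.08×10⁻⁵
On a pressure surface, geostrophic balance gives V_g = (g/f)|∂Z/∂n|:
V_g = 9.81 × 7.08×10⁻⁵ / 5.93×10⁻⁵ = 11.7 m/s
Converting: 11.7 m/s × 1.944 = 23 knots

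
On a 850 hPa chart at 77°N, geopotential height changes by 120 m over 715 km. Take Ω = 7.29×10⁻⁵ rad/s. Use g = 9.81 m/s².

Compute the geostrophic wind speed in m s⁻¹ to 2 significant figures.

Coriolis parameter at 77°N:
f = 2Ω sin φ = 2 × 7.29×10⁻⁵ × sin 77° = 1.42×10⁻⁴ s⁻¹
Height gradient: |∂Z/∂n| = 120 m / 715000 m = 1.68×10⁻⁴
On a pressure surface, geostrophic balance gives V_g = (g/f)|∂Z/∂n|:
V_g = 9.81 × 1.68×10⁻⁴ / 1.42×10⁻⁴ = 11.6 m/s

12 m s⁻¹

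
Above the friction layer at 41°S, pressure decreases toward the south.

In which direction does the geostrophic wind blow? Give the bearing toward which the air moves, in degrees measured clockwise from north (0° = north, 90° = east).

The pressure-gradient force points toward the south (bearing 180°).
Geostrophic balance: in the Southern Hemisphere the Coriolis force deflects motion to the left, so the geostrophic wind blows 90° to the left of the pressure-gradient force (low pressure on the right).
Rotating 180° by 90° counterclockwise gives 090° — the wind blows toward the east.

090°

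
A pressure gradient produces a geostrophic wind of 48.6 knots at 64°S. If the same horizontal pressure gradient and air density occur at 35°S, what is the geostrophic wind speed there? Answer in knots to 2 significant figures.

With the same pressure gradient and density, V_g ∝ 1/f ∝ 1/sin φ.
V₂ = V₁ · sin φ₁ / sin φ₂ = 48.6 × sin 64° / sin 35°
V₂ = 48.6 × 0.8988/0.5736 = 76 knots

76 knots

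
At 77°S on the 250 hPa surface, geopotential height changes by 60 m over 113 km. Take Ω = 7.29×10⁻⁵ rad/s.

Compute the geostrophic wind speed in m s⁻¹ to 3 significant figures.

Coriolis parameter at 77°S:
f = 2Ω sin φ = 2 × 7.29×10⁻⁵ × sin 77° = 1.42×10⁻⁴ s⁻¹
Height gradient: |∂Z/∂n| = 60 m / 113000 m = 5.31×10⁻⁴
On a pressure surface, geostrophic balance gives V_g = (g/f)|∂Z/∂n|:
V_g = 9.81 × 5.31×10⁻⁴ / 1.42×10⁻⁴ = 36.7 m/s

36.7 m s⁻¹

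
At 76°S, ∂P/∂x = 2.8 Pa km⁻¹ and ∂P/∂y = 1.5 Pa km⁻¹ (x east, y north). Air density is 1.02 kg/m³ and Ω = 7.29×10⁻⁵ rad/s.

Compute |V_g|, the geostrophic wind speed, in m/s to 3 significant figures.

22.0 m/s

Coriolis parameter at 76°S:
f = 2Ω sin φ = 2 × 7.29×10⁻⁵ × sin 76° = 1.41×10⁻⁴ s⁻¹
In the Southern Hemisphere f is negative: f = −1.41×10⁻⁴ s⁻¹.
Component geostrophic relations (x east, y north):
u_g = −(1/(fρ)) ∂P/∂y,  v_g = (1/(fρ)) ∂P/∂x
u_g = −(1.5×10⁻³)/(−1.41×10⁻⁴ × 1.02) = 10.4 m/s;  v_g = (2.8×10⁻³)/(−1.41×10⁻⁴ × 1.02) = −19.4 m/s
|V_g| = √(u_g² + v_g²) = 22.0 m/s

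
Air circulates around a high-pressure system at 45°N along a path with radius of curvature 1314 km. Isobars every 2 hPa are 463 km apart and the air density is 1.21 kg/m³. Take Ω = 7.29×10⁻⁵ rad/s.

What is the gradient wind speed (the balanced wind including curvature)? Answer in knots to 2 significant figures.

Coriolis parameter at 45°N:
f = 2Ω sin φ = 2 × 7.29×10⁻⁵ × sin 45° = 1.03×10⁻⁴ s⁻¹
Pressure gradient: |∂P/∂n| = 200 Pa / 463000 m = 4.32×10⁻⁴ Pa/m
Geostrophic speed: V_g = |∂P/∂n|/(fρ) = 4.32×10⁻⁴/(1.03×10⁻⁴ × 1.21) = 3.46 m/s
Around a high, pressure-gradient force acts outward with centrifugal, so Coriolis balances both:
fV = (1/ρ)|∂P/∂n| + V²/R  →  V² − fR·V + fR·V_g = 0
With fR = 1.03×10⁻⁴ × 1314×10³ m = 135 m/s:
V = [fR − √((fR)² − 4 fR V_g)]/2 = [135 − √(135² − 4×135×3.46)]/2 = 3.56 m/s
Supergeostrophic (V > V_g = 3.46 m/s), as expected around a high.
Converting: 3.56 m/s × 1.944 = 6.9 knots

6.9 knots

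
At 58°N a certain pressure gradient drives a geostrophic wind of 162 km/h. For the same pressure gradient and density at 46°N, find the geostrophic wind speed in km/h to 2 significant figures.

With the same pressure gradient and density, V_g ∝ 1/f ∝ 1/sin φ.
V₂ = V₁ · sin φ₁ / sin φ₂ = 162 × sin 58° / sin 46°
V₂ = 162 × 0.8480/0.7193 = 190 km/h

190 km/h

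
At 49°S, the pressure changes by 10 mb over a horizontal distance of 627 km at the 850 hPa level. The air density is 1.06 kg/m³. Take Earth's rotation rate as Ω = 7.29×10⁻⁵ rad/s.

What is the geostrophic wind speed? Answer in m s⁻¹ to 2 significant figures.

Coriolis parameter at 49°S:
f = 2Ω sin φ = 2 × 7.29×10⁻⁵ × sin 49° = 1.10×10⁻⁴ s⁻¹
Pressure gradient: |∂P/∂n| = 1000 Pa / 627000 m = 1.59×10⁻³ Pa/m
Geostrophic balance (pressure-gradient force = Coriolis force):
V_g = (1/(fρ)) |∂P/∂n| = 1.59×10⁻³ / (1.10×10⁻⁴ × 1.06) = 13.7 m/s

14 m s⁻¹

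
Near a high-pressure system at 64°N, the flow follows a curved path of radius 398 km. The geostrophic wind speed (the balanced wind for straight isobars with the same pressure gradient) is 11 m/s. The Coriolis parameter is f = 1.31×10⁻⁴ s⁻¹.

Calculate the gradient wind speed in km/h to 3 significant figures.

56.8 km/h

Around a high, pressure-gradient force acts outward with centrifugal, so Coriolis balances both:
fV = (1/ρ)|∂P/∂n| + V²/R  →  V² − fR·V + fR·V_g = 0
With fR = 1.31×10⁻⁴ × 398×10³ m = 52.1 m/s:
V = [fR − √((fR)² − 4 fR V_g)]/2 = [52.1 − √(52.1² − 4×52.1×11)]/2 = 15.8 m/s
Supergeostrophic (V > V_g = 11 m/s), as expected around a high.
Converting: 15.8 m/s × 3.6 = 56.8 km/h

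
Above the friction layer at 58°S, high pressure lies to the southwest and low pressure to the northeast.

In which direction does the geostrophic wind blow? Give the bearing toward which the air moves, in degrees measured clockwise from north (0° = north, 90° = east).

315°

The pressure-gradient force points toward the northeast (bearing 045°).
Geostrophic balance: in the Southern Hemisphere the Coriolis force deflects motion to the left, so the geostrophic wind blows 90° to the left of the pressure-gradient force (low pressure on the right).
Rotating 045° by 90° counterclockwise gives 315° — the wind blows toward the northwest.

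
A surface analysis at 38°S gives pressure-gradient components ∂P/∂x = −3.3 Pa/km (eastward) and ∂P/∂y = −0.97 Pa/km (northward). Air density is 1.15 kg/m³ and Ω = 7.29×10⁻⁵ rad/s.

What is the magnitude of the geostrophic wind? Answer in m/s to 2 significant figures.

Coriolis parameter at 38°S:
f = 2Ω sin φ = 2 × 7.29×10⁻⁵ × sin 38° = 8.98×10⁻⁵ s⁻¹
In the Southern Hemisphere f is negative: f = −8.98×10⁻⁵ s⁻¹.
Component geostrophic relations (x east, y north):
u_g = −(1/(fρ)) ∂P/∂y,  v_g = (1/(fρ)) ∂P/∂x
u_g = −(−0.97×10⁻³)/(−8.98×10⁻⁵ × 1.15) = −9.40 m/s;  v_g = (−3.3×10⁻³)/(−8.98×10⁻⁵ × 1.15) = 32.0 m/s
|V_g| = √(u_g² + v_g²) = 33.3 m/s

33 m/s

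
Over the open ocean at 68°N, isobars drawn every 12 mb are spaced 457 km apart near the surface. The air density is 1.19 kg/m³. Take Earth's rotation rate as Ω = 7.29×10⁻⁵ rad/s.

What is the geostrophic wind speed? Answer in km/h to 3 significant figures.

Coriolis parameter at 68°N:
f = 2Ω sin φ = 2 × 7.29×10⁻⁵ × sin 68° = 1.35×10⁻⁴ s⁻¹
Pressure gradient: |∂P/∂n| = 1200 Pa / 457000 m = 2.63×10⁻³ Pa/m
Geostrophic balance (pressure-gradient force = Coriolis force):
V_g = (1/(fρ)) |∂P/∂n| = 2.63×10⁻³ / (1.35×10⁻⁴ × 1.19) = 16.3 m/s
Converting: 16.3 m/s × 3.6 = 58.8 km/h

58.8 km/h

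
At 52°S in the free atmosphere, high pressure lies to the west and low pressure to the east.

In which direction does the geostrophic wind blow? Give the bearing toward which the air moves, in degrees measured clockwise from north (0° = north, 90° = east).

The pressure-gradient force points toward the east (bearing 090°).
Geostrophic balance: in the Southern Hemisphere the Coriolis force deflects motion to the left, so the geostrophic wind blows 90° to the left of the pressure-gradient force (low pressure on the right).
Rotating 090° by 90° counterclockwise gives 000° — the wind blows toward the north.

000°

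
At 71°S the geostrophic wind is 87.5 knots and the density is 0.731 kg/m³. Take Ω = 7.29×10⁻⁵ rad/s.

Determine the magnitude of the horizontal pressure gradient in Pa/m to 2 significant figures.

4.5×10⁻³ Pa/m

Coriolis parameter at 71°S:
f = 2Ω sin φ = 2 × 7.29×10⁻⁵ × sin 71° = 1.38×10⁻⁴ s⁻¹
Wind speed in SI: 87.5 knots = 45.0 m/s
Geostrophic balance rearranged: |∂P/∂n| = f ρ V_g
|∂P/∂n| = 1.38×10⁻⁴ × 0.731 × 45.0 = 4.54×10⁻³ Pa/m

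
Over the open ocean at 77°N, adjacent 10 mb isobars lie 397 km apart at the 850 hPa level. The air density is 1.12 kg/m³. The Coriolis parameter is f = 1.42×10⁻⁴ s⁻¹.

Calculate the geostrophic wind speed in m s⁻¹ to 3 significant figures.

Pressure gradient: |∂P/∂n| = 1000 Pa / 397000 m = 2.52×10⁻³ Pa/m
Geostrophic balance (pressure-gradient force = Coriolis force):
V_g = (1/(fρ)) |∂P/∂n| = 2.52×10⁻³ / (1.42×10⁻⁴ × 1.12) = 15.8 m/s

15.8 m s⁻¹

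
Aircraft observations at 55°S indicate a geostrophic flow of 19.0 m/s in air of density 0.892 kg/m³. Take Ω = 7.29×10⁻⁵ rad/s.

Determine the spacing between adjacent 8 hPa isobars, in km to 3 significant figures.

395 km

Coriolis parameter at 55°S:
f = 2Ω sin φ = 2 × 7.29×10⁻⁵ × sin 55° = 1.19×10⁻⁴ s⁻¹
Geostrophic balance rearranged: |∂P/∂n| = f ρ V_g
|∂P/∂n| = 1.19×10⁻⁴ × 0.892 × 19.0 = 2.02×10⁻³ Pa/m
Isobar spacing: Δn = ΔP/|∂P/∂n| = 800 Pa / 2.02×10⁻³ Pa/m = 395230 m ≈ 395 km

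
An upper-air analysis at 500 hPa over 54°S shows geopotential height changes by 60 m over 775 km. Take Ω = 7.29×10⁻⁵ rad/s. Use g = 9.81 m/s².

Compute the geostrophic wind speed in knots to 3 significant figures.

Coriolis parameter at 54°S:
f = 2Ω sin φ = 2 × 7.29×10⁻⁵ × sin 54° = 1.18×10⁻⁴ s⁻¹
Height gradient: |∂Z/∂n| = 60 m / 775000 m = 7.74×10⁻⁵
On a pressure surface, geostrophic balance gives V_g = (g/f)|∂Z/∂n|:
V_g = 9.81 × 7.74×10⁻⁵ / 1.18×10⁻⁴ = 6.44 m/s
Converting: 6.44 m/s × 1.944 = 12.5 knots

12.5 knots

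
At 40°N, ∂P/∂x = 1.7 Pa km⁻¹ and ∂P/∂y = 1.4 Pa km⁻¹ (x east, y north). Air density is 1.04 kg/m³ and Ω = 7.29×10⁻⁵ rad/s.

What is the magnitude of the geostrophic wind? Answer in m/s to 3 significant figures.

22.6 m/s

Coriolis parameter at 40°N:
f = 2Ω sin φ = 2 × 7.29×10⁻⁵ × sin 40° = 9.37×10⁻⁵ s⁻¹
Component geostrophic relations (x east, y north):
u_g = −(1/(fρ)) ∂P/∂y,  v_g = (1/(fρ)) ∂P/∂x
u_g = −(1.4×10⁻³)/(9.37×10⁻⁵ × 1.04) = −14.4 m/s;  v_g = (1.7×10⁻³)/(9.37×10⁻⁵ × 1.04) = 17.4 m/s
|V_g| = √(u_g² + v_g²) = 22.6 m/s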